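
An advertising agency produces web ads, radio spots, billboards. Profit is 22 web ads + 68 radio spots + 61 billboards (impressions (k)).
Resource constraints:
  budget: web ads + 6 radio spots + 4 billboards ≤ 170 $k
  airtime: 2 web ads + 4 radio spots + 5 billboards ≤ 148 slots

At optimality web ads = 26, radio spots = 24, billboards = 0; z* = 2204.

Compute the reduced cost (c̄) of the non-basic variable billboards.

At the optimum: budget uses 170 of 170 (binding); airtime uses 148 of 148 (binding).
From A_Bᵀ y = c: 1·y_budget + 2·y_airtime = 22; 6·y_budget + 4·y_airtime = 68.
Solving: y_budget = 6, y_airtime = 8.
Reduced cost of billboards: c₃ − yᵀa₃ = 61 − (6·4 + 8·5) = 61 − 64 = -3.

-3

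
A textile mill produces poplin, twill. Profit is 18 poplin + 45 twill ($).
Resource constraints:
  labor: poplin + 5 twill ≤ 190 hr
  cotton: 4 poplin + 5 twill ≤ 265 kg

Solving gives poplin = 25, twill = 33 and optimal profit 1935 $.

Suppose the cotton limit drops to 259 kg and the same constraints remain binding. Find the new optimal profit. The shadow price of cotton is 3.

1917

Δb = -6, so new z* = 1935 + (3)·(-6) = 1935 − 18 = 1917.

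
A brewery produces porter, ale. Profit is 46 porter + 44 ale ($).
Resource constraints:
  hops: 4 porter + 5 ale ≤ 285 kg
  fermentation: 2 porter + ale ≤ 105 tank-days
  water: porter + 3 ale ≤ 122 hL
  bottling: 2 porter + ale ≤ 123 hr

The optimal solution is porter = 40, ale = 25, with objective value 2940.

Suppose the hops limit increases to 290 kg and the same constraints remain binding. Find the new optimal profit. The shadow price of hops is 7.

2975

Δb = 5, so new z* = 2940 + (7)·(5) = 2940 + 35 = 2975.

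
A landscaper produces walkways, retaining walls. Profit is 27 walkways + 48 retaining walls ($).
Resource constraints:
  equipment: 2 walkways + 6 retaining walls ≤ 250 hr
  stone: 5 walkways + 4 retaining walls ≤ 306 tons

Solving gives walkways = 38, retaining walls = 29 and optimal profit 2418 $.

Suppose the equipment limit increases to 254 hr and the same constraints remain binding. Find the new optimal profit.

2442

Both equipment and stone are binding at x*.
The binding rows give the dual system: 2·y_equipment + 5·y_stone = 27 and 6·y_equipment + 4·y_stone = 48.
Solving: y_equipment = 6, y_stone = 3.
Δz = y_equipment·Δb = 6 × (4) = 24, so new z* = 2418 + 24 = 2442.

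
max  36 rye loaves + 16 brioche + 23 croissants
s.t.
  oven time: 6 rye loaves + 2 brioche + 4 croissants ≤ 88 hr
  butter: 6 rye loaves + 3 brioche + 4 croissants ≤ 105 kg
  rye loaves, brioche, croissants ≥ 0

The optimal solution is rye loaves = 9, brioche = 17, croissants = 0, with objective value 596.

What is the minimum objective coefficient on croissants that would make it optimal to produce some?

Both oven time and butter are binding at x*.
From A_Bᵀ y = c: 6·y_oven time + 6·y_butter = 36; 2·y_oven time + 3·y_butter = 16.
Solving: y_oven time = 2, y_butter = 4.
croissants enters the basis when its profit ≥ yᵀa₃ = 2·4 + 4·4 = 24.

24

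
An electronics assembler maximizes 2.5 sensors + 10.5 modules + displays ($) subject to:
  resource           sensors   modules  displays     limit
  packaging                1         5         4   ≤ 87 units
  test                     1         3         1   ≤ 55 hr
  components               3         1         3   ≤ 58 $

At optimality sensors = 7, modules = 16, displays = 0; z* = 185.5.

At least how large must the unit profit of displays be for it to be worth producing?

Binding: packaging and test. Non-binding: components (21 unused).
By complementary slackness, y = 0 for the non-binding constraint.
Dual feasibility on the basic columns requires 1·y_packaging + 1·y_test = 2.5, 5·y_packaging + 3·y_test = 10.5.
This yields shadow prices y_packaging = 1.5, y_test = 1.
displays enters the basis when its profit ≥ yᵀa₃ = 1.5·4 + 1·1 = 7.

7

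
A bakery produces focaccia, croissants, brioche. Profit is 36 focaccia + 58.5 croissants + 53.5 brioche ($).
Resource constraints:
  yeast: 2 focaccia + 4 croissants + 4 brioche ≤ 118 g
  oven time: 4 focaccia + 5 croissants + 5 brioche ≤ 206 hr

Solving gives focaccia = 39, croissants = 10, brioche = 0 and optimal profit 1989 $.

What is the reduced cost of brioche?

-5

At the optimum: yeast uses 118 of 118 (binding); oven time uses 206 of 206 (binding).
From A_Bᵀ y = c: 2·y_yeast + 4·y_oven time = 36; 4·y_yeast + 5·y_oven time = 58.5.
This yields shadow prices y_yeast = 9, y_oven time = 4.5.
Reduced cost of brioche: c₃ − yᵀa₃ = 53.5 − (9·4 + 4.5·5) = 53.5 − 58.5 = -5.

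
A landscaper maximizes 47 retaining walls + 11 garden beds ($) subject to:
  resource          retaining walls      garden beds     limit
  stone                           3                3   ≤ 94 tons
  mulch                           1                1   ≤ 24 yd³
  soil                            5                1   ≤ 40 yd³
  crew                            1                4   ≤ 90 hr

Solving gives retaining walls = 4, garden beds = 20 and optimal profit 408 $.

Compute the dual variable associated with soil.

9

Binding: mulch and soil. Non-binding: stone (22 unused), crew (6 unused).
By complementary slackness, y = 0 for the non-binding constraints.
Dual feasibility on the basic columns requires 1·y_mulch + 5·y_soil = 47, 1·y_mulch + 1·y_soil = 11.
→ y_mulch = 2 and y_soil = 9.
Shadow price of soil = 9.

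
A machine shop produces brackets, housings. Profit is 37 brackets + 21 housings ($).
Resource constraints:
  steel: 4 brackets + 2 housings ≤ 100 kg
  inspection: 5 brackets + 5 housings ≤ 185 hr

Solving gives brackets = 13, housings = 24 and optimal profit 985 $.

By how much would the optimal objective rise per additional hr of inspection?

1

Check each constraint at x*: steel 100/100 (tight); inspection 185/185 (tight).
From A_Bᵀ y = c: 4·y_steel + 5·y_inspection = 37; 2·y_steel + 5·y_inspection = 21.
Solving: y_steel = 8, y_inspection = 1.
Shadow price of inspection = 1.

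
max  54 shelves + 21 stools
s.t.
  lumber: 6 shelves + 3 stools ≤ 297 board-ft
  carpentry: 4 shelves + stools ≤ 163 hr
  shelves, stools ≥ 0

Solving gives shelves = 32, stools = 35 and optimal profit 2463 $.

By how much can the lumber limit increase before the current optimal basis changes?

Binding constraints: lumber, carpentry. The basis is B = [[6,3],[4,1]] with det -6.
Per unit increase in lumber, x* moves by d = (-0.1667, 0.6667).
The basis stays optimal until shelves reaches 0; allowable increase = 192 board-ft.

192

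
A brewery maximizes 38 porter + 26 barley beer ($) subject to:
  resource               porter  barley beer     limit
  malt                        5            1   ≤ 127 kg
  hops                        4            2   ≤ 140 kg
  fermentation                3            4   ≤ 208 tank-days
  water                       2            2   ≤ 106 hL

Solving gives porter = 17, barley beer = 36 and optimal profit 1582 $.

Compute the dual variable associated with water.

At the optimum: malt uses 121 of 127 (slack = 6); hops uses 140 of 140 (binding); fermentation uses 195 of 208 (slack = 13); water uses 106 of 106 (binding).
By complementary slackness, y = 0 for the non-binding constraints.
Dual feasibility on the basic columns requires 4·y_hops + 2·y_water = 38, 2·y_hops + 2·y_water = 26.
This yields shadow prices y_hops = 6, y_water = 7.
Shadow price of water = 7.

7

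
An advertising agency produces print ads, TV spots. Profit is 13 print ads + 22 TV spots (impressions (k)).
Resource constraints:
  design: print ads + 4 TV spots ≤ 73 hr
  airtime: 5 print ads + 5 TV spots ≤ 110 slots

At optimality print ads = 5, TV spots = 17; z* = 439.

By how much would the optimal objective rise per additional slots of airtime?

2

Both design and airtime are binding at x*.
From A_Bᵀ y = c: 1·y_design + 5·y_airtime = 13; 4·y_design + 5·y_airtime = 22.
Solving: y_design = 3, y_airtime = 2.
Shadow price of airtime = 2.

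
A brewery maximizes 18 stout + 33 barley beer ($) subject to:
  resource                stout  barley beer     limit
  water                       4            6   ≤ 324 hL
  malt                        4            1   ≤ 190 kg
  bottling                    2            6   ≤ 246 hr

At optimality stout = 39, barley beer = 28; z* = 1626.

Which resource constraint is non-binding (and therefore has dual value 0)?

water: 324/324 (binding)
malt: 184/190 (slack 6)
bottling: 246/246 (binding)
By complementary slackness, a constraint with positive slack has shadow price 0 → malt.

malt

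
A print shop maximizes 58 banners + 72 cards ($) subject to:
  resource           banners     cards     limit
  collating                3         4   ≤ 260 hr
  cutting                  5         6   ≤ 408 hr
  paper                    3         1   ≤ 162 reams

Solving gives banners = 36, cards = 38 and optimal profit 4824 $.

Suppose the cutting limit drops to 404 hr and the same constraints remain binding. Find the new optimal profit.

At the optimum: collating uses 260 of 260 (binding); cutting uses 408 of 408 (binding); paper uses 146 of 162 (slack = 16).
By complementary slackness, y = 0 for the non-binding constraint.
Dual feasibility on the basic columns requires 3·y_collating + 5·y_cutting = 58, 4·y_collating + 6·y_cutting = 72.
→ y_collating = 6 and y_cutting = 8.
Δz = y_cutting·Δb = 8 × (-4) = -32, so new z* = 4824 − 32 = 4792.

4792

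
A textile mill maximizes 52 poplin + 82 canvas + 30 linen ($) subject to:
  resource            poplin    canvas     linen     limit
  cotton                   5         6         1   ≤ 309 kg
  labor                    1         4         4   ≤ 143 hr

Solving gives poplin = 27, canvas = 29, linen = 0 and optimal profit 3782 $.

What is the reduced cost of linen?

-7

At the optimum: cotton uses 309 of 309 (binding); labor uses 143 of 143 (binding).
The binding rows give the dual system: 5·y_cotton + 1·y_labor = 52 and 6·y_cotton + 4·y_labor = 82.
Solving: y_cotton = 9, y_labor = 7.
Reduced cost of linen: c₃ − yᵀa₃ = 30 − (9·1 + 7·4) = 30 − 37 = -7.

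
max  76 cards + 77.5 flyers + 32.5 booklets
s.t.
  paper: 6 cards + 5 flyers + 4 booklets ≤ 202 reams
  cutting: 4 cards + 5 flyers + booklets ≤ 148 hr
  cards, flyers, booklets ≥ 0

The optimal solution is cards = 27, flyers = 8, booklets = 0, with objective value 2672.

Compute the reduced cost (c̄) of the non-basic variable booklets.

-4

At the optimum: paper uses 202 of 202 (binding); cutting uses 148 of 148 (binding).
From A_Bᵀ y = c: 6·y_paper + 4·y_cutting = 76; 5·y_paper + 5·y_cutting = 77.5.
→ y_paper = 7 and y_cutting = 8.5.
Reduced cost of booklets: c₃ − yᵀa₃ = 32.5 − (7·4 + 8.5·1) = 32.5 − 36.5 = -4.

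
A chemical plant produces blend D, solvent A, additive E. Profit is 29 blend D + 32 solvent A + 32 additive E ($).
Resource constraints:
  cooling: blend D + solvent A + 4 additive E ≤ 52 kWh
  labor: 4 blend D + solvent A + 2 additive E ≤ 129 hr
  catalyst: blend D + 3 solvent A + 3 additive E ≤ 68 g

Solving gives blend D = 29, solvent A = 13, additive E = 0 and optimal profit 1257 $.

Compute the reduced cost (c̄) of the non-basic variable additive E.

At the optimum: cooling uses 42 of 52 (slack = 10); labor uses 129 of 129 (binding); catalyst uses 68 of 68 (binding).
Slack constraints have shadow price 0 (complementary slackness).
From A_Bᵀ y = c: 4·y_labor + 1·y_catalyst = 29; 1·y_labor + 3·y_catalyst = 32.
This yields shadow prices y_labor = 5, y_catalyst = 9.
Reduced cost of additive E: c₃ − yᵀa₃ = 32 − (5·2 + 9·3) = 32 − 37 = -5.

-5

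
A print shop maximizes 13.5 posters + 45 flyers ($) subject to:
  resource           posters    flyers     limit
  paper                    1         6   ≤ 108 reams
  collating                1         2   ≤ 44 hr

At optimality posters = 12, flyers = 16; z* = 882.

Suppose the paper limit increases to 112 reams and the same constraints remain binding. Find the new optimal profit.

900

At the optimum: paper uses 108 of 108 (binding); collating uses 44 of 44 (binding).
From A_Bᵀ y = c: 1·y_paper + 1·y_collating = 13.5; 6·y_paper + 2·y_collating = 45.
This yields shadow prices y_paper = 4.5, y_collating = 9.
Δz = y_paper·Δb = 4.5 × (4) = 18, so new z* = 882 + 18 = 900.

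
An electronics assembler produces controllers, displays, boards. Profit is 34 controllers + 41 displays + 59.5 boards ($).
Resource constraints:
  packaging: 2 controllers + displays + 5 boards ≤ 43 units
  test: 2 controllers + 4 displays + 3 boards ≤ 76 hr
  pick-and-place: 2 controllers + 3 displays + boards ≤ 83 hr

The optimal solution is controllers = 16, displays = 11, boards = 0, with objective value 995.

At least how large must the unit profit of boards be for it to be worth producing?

69

Binding: packaging and test. Non-binding: pick-and-place (18 unused).
Slack constraints have shadow price 0 (complementary slackness).
The binding rows give the dual system: 2·y_packaging + 2·y_test = 34 and 1·y_packaging + 4·y_test = 41.
Solving: y_packaging = 9, y_test = 8.
boards enters the basis when its profit ≥ yᵀa₃ = 9·5 + 8·3 = 69.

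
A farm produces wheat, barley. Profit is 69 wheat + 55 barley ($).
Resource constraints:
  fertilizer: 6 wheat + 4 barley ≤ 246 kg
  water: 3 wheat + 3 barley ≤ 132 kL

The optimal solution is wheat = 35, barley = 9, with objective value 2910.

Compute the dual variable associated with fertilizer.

7

Both fertilizer and water are binding at x*.
The binding rows give the dual system: 6·y_fertilizer + 3·y_water = 69 and 4·y_fertilizer + 3·y_water = 55.
→ y_fertilizer = 7 and y_water = 9.
Shadow price of fertilizer = 7.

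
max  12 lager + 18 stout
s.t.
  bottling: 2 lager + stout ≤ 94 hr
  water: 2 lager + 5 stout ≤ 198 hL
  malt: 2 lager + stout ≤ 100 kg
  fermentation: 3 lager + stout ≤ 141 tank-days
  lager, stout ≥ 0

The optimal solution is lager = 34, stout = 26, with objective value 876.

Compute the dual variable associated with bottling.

Check each constraint at x*: bottling 94/94 (tight); water 198/198 (tight); malt 94/100 (slack 6); fermentation 128/141 (slack 13).
Since malt, fermentation are not tight, their duals are 0.
Dual feasibility on the basic columns requires 2·y_bottling + 2·y_water = 12, 1·y_bottling + 5·y_water = 18.
→ y_bottling = 3 and y_water = 3.
Shadow price of bottling = 3.

3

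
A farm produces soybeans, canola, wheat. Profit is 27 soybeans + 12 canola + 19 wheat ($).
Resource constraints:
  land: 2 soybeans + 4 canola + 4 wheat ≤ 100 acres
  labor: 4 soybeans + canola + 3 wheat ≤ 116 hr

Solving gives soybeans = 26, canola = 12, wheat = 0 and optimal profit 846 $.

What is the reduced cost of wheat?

At the optimum: land uses 100 of 100 (binding); labor uses 116 of 116 (binding).
The binding rows give the dual system: 2·y_land + 4·y_labor = 27 and 4·y_land + 1·y_labor = 12.
Solving: y_land = 1.5, y_labor = 6.
Reduced cost of wheat: c₃ − yᵀa₃ = 19 − (1.5·4 + 6·3) = 19 − 24 = -5.

-5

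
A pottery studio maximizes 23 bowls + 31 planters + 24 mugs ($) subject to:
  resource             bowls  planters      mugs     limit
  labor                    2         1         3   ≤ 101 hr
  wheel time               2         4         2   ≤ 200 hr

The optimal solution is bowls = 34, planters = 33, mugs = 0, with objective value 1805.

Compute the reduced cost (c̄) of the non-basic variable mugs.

Both labor and wheel time are binding at x*.
From A_Bᵀ y = c: 2·y_labor + 2·y_wheel time = 23; 1·y_labor + 4·y_wheel time = 31.
→ y_labor = 5 and y_wheel time = 6.5.
Reduced cost of mugs: c₃ − yᵀa₃ = 24 − (5·3 + 6.5·2) = 24 − 28 = -4.

-4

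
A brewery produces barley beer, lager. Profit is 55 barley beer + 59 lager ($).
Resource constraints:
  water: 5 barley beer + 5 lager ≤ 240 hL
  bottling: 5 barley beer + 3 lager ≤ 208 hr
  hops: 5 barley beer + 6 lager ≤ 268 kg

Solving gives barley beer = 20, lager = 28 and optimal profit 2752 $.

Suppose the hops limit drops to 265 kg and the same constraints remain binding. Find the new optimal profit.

2740

At the optimum: water uses 240 of 240 (binding); bottling uses 184 of 208 (slack = 24); hops uses 268 of 268 (binding).
By complementary slackness, y = 0 for the non-binding constraint.
From A_Bᵀ y = c: 5·y_water + 5·y_hops = 55; 5·y_water + 6·y_hops = 59.
→ y_water = 7 and y_hops = 4.
Δz = y_hops·Δb = 4 × (-3) = -12, so new z* = 2752 − 12 = 2740.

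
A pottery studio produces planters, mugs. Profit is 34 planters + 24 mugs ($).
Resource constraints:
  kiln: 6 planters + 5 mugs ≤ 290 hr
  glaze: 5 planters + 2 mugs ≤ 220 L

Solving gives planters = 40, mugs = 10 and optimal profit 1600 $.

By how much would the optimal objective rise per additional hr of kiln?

Check each constraint at x*: kiln 290/290 (tight); glaze 220/220 (tight).
From A_Bᵀ y = c: 6·y_kiln + 5·y_glaze = 34; 5·y_kiln + 2·y_glaze = 24.
This yields shadow prices y_kiln = 4, y_glaze = 2.
Shadow price of kiln = 4.

4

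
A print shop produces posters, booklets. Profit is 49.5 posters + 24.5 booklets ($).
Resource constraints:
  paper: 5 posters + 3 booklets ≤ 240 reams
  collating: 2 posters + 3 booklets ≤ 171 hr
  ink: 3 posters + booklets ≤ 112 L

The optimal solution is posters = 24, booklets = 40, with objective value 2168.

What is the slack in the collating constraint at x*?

3

collating used = 2·24 + 3·40 = 168; slack = 171 − 168 = 3.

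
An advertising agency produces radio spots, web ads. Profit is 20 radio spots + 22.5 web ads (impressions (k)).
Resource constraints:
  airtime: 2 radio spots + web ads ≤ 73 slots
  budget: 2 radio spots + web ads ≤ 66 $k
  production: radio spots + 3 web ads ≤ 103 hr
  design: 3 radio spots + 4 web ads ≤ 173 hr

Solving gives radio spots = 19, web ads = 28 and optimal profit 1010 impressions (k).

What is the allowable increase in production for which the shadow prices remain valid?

4

Binding constraints: budget, production. The basis is B = [[2,1],[1,3]] with det 5.
Per unit increase in production, x* moves by d = (-0.2, 0.4).
The basis stays optimal until design becomes binding; allowable increase = 4 hr.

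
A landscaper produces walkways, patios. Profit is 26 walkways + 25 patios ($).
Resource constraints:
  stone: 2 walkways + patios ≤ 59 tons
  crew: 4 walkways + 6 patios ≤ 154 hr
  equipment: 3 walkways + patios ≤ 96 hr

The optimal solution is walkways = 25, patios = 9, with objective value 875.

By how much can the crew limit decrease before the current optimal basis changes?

Binding constraints: stone, crew. The basis is B = [[2,1],[4,6]] with det 8.
Per unit decrease in crew, x* moves by d = (0.125, -0.25).
The basis stays optimal until patios reaches 0; allowable decrease = 36 hr.

36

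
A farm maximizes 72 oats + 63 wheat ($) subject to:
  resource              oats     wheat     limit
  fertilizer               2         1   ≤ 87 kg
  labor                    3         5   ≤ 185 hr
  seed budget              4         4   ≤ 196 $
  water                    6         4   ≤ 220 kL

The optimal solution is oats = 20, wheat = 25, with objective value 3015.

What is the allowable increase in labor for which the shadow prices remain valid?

Binding constraints: labor, water. The basis is B = [[3,5],[6,4]] with det -18.
Per unit increase in labor, x* moves by d = (-0.2222, 0.3333).
The basis stays optimal until seed budget becomes binding; allowable increase = 36 hr.

36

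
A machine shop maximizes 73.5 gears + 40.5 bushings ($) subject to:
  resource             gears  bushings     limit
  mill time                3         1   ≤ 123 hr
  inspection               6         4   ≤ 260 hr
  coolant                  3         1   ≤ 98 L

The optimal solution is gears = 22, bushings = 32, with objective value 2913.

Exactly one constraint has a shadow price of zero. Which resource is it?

mill time

mill time: 98/123 (slack 25)
inspection: 260/260 (binding)
coolant: 98/98 (binding)
By complementary slackness, a constraint with positive slack has shadow price 0 → mill time.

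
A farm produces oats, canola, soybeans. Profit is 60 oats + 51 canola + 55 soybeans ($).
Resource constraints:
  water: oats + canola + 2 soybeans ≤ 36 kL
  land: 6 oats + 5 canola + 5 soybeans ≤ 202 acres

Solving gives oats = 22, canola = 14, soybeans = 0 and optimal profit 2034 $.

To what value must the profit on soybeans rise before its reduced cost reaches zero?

Check each constraint at x*: water 36/36 (tight); land 202/202 (tight).
The binding rows give the dual system: 1·y_water + 6·y_land = 60 and 1·y_water + 5·y_land = 51.
This yields shadow prices y_water = 6, y_land = 9.
soybeans enters the basis when its profit ≥ yᵀa₃ = 6·2 + 9·5 = 57.

57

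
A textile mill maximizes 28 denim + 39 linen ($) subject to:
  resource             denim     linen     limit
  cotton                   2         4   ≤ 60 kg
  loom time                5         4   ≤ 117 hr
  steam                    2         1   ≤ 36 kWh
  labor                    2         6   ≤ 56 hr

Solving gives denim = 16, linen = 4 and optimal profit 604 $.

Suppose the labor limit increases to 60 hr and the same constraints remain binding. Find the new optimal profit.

624

Binding: steam and labor. Non-binding: cotton (12 unused), loom time (21 unused).
Since cotton, loom time are not tight, their duals are 0.
The binding rows give the dual system: 2·y_steam + 2·y_labor = 28 and 1·y_steam + 6·y_labor = 39.
Solving: y_steam = 9, y_labor = 5.
Δz = y_labor·Δb = 5 × (4) = 20, so new z* = 604 + 20 = 624.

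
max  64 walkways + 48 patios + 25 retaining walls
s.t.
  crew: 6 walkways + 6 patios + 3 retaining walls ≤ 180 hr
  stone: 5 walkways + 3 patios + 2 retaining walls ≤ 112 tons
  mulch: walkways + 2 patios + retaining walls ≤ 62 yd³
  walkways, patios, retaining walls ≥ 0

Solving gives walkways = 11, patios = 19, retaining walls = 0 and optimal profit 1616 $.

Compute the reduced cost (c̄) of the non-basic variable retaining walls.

Check each constraint at x*: crew 180/180 (tight); stone 112/112 (tight); mulch 49/62 (slack 13).
Slack constraints have shadow price 0 (complementary slackness).
From A_Bᵀ y = c: 6·y_crew + 5·y_stone = 64; 6·y_crew + 3·y_stone = 48.
This yields shadow prices y_crew = 4, y_stone = 8.
Reduced cost of retaining walls: c₃ − yᵀa₃ = 25 − (4·3 + 8·2) = 25 − 28 = -3.

-3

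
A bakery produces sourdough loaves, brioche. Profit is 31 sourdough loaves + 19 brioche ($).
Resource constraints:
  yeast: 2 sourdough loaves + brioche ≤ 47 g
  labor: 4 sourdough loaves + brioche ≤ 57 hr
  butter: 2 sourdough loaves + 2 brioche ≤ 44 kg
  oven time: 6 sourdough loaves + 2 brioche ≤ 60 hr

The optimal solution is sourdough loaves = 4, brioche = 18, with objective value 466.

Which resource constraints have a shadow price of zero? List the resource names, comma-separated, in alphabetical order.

yeast: 26/47 (slack 21)
labor: 34/57 (slack 23)
butter: 44/44 (binding)
oven time: 60/60 (binding)
By complementary slackness, a constraint with positive slack has shadow price 0 → labor, yeast.

labor, yeast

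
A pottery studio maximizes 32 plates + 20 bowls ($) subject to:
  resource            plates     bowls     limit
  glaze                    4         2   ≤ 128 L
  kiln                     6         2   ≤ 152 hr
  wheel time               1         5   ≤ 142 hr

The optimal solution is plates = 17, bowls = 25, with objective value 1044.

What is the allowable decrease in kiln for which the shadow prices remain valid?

95.2

Binding constraints: kiln, wheel time. The basis is B = [[6,2],[1,5]] with det 28.
Per unit decrease in kiln, x* moves by d = (-0.1786, 0.0357).
The basis stays optimal until plates reaches 0; allowable decrease = 95.2 hr.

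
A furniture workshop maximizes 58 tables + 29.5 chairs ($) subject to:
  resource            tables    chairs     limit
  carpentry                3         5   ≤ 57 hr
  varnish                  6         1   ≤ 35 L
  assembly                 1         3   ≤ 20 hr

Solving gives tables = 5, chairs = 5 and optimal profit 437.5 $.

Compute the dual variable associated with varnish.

8.5

Binding: varnish and assembly. Non-binding: carpentry (17 unused).
Slack constraints have shadow price 0 (complementary slackness).
Dual feasibility on the basic columns requires 6·y_varnish + 1·y_assembly = 58, 1·y_varnish + 3·y_assembly = 29.5.
Solving: y_varnish = 8.5, y_assembly = 7.
Shadow price of varnish = 8.5.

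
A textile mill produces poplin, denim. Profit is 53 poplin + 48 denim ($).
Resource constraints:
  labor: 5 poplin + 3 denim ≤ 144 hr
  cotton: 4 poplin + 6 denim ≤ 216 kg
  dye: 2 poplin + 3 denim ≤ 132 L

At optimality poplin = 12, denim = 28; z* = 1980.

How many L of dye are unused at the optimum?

dye used = 2·12 + 3·28 = 108; slack = 132 − 108 = 24.

24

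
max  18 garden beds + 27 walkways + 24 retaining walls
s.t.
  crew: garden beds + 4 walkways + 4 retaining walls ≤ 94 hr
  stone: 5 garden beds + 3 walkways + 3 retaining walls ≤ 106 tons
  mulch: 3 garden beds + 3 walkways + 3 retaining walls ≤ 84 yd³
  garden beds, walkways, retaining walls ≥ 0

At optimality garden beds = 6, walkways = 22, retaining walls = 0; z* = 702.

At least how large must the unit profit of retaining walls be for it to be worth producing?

Check each constraint at x*: crew 94/94 (tight); stone 96/106 (slack 10); mulch 84/84 (tight).
Since stone is not tight, its dual is 0.
The binding rows give the dual system: 1·y_crew + 3·y_mulch = 18 and 4·y_crew + 3·y_mulch = 27.
This yields shadow prices y_crew = 3, y_mulch = 5.
retaining walls enters the basis when its profit ≥ yᵀa₃ = 3·4 + 5·3 = 27.

27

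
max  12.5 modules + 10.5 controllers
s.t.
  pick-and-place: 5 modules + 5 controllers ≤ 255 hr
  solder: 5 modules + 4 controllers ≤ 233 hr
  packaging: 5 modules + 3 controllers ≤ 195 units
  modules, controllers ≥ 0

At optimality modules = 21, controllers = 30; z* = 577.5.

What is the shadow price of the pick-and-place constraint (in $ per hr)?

1.5

At the optimum: pick-and-place uses 255 of 255 (binding); solder uses 225 of 233 (slack = 8); packaging uses 195 of 195 (binding).
Since solder is not tight, its dual is 0.
The binding rows give the dual system: 5·y_pick-and-place + 5·y_packaging = 12.5 and 5·y_pick-and-place + 3·y_packaging = 10.5.
Solving: y_pick-and-place = 1.5, y_packaging = 1.
Shadow price of pick-and-place = 1.5.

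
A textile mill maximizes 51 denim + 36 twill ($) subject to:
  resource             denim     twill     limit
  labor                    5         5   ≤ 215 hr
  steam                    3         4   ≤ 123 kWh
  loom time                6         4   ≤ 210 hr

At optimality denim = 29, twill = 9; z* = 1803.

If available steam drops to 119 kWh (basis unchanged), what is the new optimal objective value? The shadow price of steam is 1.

1799

Δb = -4, so new z* = 1803 + (1)·(-4) = 1803 − 4 = 1799.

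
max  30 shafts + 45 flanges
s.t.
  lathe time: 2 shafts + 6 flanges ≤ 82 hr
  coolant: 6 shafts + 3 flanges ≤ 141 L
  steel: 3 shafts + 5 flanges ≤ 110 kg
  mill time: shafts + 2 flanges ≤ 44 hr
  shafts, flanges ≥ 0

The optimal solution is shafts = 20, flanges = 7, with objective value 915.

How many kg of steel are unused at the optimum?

steel used = 3·20 + 5·7 = 95; slack = 110 − 95 = 15.

15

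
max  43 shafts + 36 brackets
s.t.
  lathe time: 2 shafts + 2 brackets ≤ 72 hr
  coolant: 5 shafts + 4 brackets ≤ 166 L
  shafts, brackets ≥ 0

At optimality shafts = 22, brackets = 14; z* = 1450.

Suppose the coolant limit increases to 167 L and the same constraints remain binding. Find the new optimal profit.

1457

Check each constraint at x*: lathe time 72/72 (tight); coolant 166/166 (tight).
From A_Bᵀ y = c: 2·y_lathe time + 5·y_coolant = 43; 2·y_lathe time + 4·y_coolant = 36.
→ y_lathe time = 4 and y_coolant = 7.
Δz = y_coolant·Δb = 7 × (1) = 7, so new z* = 1450 + 7 = 1457.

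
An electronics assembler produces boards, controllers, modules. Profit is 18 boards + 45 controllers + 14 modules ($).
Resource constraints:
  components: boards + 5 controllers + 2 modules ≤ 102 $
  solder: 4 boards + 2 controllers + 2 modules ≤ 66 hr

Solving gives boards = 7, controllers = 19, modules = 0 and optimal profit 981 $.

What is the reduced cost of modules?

-7

At the optimum: components uses 102 of 102 (binding); solder uses 66 of 66 (binding).
Dual feasibility on the basic columns requires 1·y_components + 4·y_solder = 18, 5·y_components + 2·y_solder = 45.
→ y_components = 8 and y_solder = 2.5.
Reduced cost of modules: c₃ − yᵀa₃ = 14 − (8·2 + 2.5·2) = 14 − 21 = -7.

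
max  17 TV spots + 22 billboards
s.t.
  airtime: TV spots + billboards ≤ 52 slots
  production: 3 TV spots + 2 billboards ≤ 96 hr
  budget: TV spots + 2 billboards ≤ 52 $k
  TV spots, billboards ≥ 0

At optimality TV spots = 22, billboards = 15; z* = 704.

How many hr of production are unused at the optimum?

0

production used = 3·22 + 2·15 = 96; slack = 96 − 96 = 0.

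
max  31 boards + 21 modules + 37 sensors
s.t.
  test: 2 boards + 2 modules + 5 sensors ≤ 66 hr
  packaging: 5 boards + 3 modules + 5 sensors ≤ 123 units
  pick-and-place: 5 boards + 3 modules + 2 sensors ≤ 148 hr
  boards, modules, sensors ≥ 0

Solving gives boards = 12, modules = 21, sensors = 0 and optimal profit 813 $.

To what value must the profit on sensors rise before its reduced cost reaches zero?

40

At the optimum: test uses 66 of 66 (binding); packaging uses 123 of 123 (binding); pick-and-place uses 123 of 148 (slack = 25).
By complementary slackness, y = 0 for the non-binding constraint.
Dual feasibility on the basic columns requires 2·y_test + 5·y_packaging = 31, 2·y_test + 3·y_packaging = 21.
Solving: y_test = 3, y_packaging = 5.
sensors enters the basis when its profit ≥ yᵀa₃ = 3·5 + 5·5 = 40.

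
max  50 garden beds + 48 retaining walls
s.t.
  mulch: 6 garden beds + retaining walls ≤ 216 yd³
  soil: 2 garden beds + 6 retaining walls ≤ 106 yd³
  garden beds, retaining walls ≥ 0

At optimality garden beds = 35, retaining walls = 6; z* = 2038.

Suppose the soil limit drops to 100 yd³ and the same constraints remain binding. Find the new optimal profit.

At the optimum: mulch uses 216 of 216 (binding); soil uses 106 of 106 (binding).
Dual feasibility on the basic columns requires 6·y_mulch + 2·y_soil = 50, 1·y_mulch + 6·y_soil = 48.
Solving: y_mulch = 6, y_soil = 7.
Δz = y_soil·Δb = 7 × (-6) = -42, so new z* = 2038 − 42 = 1996.

1996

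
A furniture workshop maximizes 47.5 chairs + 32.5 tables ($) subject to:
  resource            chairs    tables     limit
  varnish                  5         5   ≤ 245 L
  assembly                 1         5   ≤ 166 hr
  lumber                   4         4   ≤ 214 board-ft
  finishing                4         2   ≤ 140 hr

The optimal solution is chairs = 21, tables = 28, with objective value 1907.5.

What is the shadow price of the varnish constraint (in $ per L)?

Binding: varnish and finishing. Non-binding: assembly (5 unused), lumber (18 unused).
By complementary slackness, y = 0 for the non-binding constraints.
The binding rows give the dual system: 5·y_varnish + 4·y_finishing = 47.5 and 5·y_varnish + 2·y_finishing = 32.5.
Solving: y_varnish = 3.5, y_finishing = 7.5.
Shadow price of varnish = 3.5.

3.5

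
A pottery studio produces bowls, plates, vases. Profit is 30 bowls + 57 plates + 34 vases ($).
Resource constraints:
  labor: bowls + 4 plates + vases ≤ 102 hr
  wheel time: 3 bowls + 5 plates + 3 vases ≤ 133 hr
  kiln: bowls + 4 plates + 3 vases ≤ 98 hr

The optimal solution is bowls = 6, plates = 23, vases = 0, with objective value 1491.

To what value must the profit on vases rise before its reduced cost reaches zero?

36

At the optimum: labor uses 98 of 102 (slack = 4); wheel time uses 133 of 133 (binding); kiln uses 98 of 98 (binding).
Since labor is not tight, its dual is 0.
The binding rows give the dual system: 3·y_wheel time + 1·y_kiln = 30 and 5·y_wheel time + 4·y_kiln = 57.
→ y_wheel time = 9 and y_kiln = 3.
vases enters the basis when its profit ≥ yᵀa₃ = 9·3 + 3·3 = 36.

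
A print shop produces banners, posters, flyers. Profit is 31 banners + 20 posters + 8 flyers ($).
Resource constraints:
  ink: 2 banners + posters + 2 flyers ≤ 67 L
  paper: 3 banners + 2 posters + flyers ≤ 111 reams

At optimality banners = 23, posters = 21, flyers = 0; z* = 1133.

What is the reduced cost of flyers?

-5

At the optimum: ink uses 67 of 67 (binding); paper uses 111 of 111 (binding).
The binding rows give the dual system: 2·y_ink + 3·y_paper = 31 and 1·y_ink + 2·y_paper = 20.
→ y_ink = 2 and y_paper = 9.
Reduced cost of flyers: c₃ − yᵀa₃ = 8 − (2·2 + 9·1) = 8 − 13 = -5.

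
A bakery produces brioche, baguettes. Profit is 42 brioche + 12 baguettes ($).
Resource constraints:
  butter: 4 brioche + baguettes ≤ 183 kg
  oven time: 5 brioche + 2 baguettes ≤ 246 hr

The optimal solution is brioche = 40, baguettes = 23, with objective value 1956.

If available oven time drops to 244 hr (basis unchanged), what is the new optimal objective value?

Both butter and oven time are binding at x*.
From A_Bᵀ y = c: 4·y_butter + 5·y_oven time = 42; 1·y_butter + 2·y_oven time = 12.
Solving: y_butter = 8, y_oven time = 2.
Δz = y_oven time·Δb = 2 × (-2) = -4, so new z* = 1956 − 4 = 1952.

1952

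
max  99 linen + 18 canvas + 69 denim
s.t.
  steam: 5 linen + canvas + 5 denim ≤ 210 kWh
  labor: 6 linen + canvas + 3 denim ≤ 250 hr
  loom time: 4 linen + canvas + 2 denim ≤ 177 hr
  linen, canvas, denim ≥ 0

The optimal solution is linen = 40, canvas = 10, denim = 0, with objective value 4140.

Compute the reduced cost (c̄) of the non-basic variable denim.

Check each constraint at x*: steam 210/210 (tight); labor 250/250 (tight); loom time 170/177 (slack 7).
Since loom time is not tight, its dual is 0.
The binding rows give the dual system: 5·y_steam + 6·y_labor = 99 and 1·y_steam + 1·y_labor = 18.
This yields shadow prices y_steam = 9, y_labor = 9.
Reduced cost of denim: c₃ − yᵀa₃ = 69 − (9·5 + 9·3) = 69 − 72 = -3.

-3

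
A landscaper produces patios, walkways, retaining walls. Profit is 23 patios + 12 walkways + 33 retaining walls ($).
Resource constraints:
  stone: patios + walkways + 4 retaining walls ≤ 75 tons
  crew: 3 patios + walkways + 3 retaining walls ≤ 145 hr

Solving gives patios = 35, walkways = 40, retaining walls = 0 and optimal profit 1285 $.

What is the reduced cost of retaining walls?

At the optimum: stone uses 75 of 75 (binding); crew uses 145 of 145 (binding).
Dual feasibility on the basic columns requires 1·y_stone + 3·y_crew = 23, 1·y_stone + 1·y_crew = 12.
→ y_stone = 6.5 and y_crew = 5.5.
Reduced cost of retaining walls: c₃ − yᵀa₃ = 33 − (6.5·4 + 5.5·3) = 33 − 42.5 = -9.5.

-9.5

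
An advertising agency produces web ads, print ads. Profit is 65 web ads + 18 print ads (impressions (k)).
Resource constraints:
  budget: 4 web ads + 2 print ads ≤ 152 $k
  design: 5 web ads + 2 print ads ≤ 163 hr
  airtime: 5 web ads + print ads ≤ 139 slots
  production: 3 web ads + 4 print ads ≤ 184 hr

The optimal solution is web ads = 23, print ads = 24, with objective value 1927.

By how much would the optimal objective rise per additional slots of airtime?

8

At the optimum: budget uses 140 of 152 (slack = 12); design uses 163 of 163 (binding); airtime uses 139 of 139 (binding); production uses 165 of 184 (slack = 19).
By complementary slackness, y = 0 for the non-binding constraints.
From A_Bᵀ y = c: 5·y_design + 5·y_airtime = 65; 2·y_design + 1·y_airtime = 18.
→ y_design = 5 and y_airtime = 8.
Shadow price of airtime = 8.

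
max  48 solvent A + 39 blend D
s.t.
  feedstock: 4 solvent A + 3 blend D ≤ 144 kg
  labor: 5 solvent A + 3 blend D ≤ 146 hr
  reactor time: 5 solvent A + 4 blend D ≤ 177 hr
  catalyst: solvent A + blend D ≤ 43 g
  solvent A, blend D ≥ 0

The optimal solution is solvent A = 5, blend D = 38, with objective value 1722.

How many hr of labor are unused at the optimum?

7

labor used = 5·5 + 3·38 = 139; slack = 146 − 139 = 7.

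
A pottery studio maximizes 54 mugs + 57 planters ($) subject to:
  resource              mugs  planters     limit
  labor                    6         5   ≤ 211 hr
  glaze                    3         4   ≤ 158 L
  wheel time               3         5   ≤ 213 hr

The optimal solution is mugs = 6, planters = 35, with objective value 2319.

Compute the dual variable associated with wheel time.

At the optimum: labor uses 211 of 211 (binding); glaze uses 158 of 158 (binding); wheel time uses 193 of 213 (slack = 20).
Since wheel time is not tight, its dual is 0.
From A_Bᵀ y = c: 6·y_labor + 3·y_glaze = 54; 5·y_labor + 4·y_glaze = 57.
Solving: y_labor = 5, y_glaze = 8.
Shadow price of wheel time = 0.

0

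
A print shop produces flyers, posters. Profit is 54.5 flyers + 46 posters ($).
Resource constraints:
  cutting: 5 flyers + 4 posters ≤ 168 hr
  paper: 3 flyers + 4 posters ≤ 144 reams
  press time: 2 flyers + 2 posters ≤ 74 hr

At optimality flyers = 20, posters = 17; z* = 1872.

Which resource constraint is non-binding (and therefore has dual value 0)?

cutting: 168/168 (binding)
paper: 128/144 (slack 16)
press time: 74/74 (binding)
By complementary slackness, a constraint with positive slack has shadow price 0 → paper.

paper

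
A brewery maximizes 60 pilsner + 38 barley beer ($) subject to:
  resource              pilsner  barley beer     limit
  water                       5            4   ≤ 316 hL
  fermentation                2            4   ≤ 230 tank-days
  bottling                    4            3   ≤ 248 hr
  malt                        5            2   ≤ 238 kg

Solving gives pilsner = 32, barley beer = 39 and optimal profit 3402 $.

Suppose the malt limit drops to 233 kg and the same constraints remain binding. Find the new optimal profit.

Check each constraint at x*: water 316/316 (tight); fermentation 220/230 (slack 10); bottling 245/248 (slack 3); malt 238/238 (tight).
By complementary slackness, y = 0 for the non-binding constraints.
The binding rows give the dual system: 5·y_water + 5·y_malt = 60 and 4·y_water + 2·y_malt = 38.
→ y_water = 7 and y_malt = 5.
Δz = y_malt·Δb = 5 × (-5) = -25, so new z* = 3402 − 25 = 3377.

3377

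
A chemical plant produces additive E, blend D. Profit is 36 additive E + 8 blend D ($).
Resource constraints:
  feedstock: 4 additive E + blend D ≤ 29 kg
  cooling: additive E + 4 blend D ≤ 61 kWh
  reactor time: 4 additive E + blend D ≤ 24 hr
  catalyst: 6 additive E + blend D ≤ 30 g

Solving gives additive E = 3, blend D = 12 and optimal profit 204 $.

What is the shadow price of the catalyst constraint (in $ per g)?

Binding: reactor time and catalyst. Non-binding: feedstock (5 unused), cooling (10 unused).
Slack constraints have shadow price 0 (complementary slackness).
Dual feasibility on the basic columns requires 4·y_reactor time + 6·y_catalyst = 36, 1·y_reactor time + 1·y_catalyst = 8.
This yields shadow prices y_reactor time = 6, y_catalyst = 2.
Shadow price of catalyst = 2.

2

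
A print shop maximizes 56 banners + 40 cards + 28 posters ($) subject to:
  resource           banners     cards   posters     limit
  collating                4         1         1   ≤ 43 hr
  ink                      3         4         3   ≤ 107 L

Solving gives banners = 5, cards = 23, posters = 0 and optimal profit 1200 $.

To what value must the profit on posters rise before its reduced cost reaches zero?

Check each constraint at x*: collating 43/43 (tight); ink 107/107 (tight).
The binding rows give the dual system: 4·y_collating + 3·y_ink = 56 and 1·y_collating + 4·y_ink = 40.
Solving: y_collating = 8, y_ink = 8.
posters enters the basis when its profit ≥ yᵀa₃ = 8·1 + 8·3 = 32.

32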